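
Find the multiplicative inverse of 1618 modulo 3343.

1031

gcd(3343, 1618):
  3343 = 2×1618 + 107
  1618 = 15×107 + 13
  107 = 8×13 + 3
  13 = 4×3 + 1
  3 = 3×1
so gcd(3343, 1618) = 1.
Back-substitute for Bézout coefficients:
  1 = 13 - 4×3
  ... = 1618×(1031) + 3343×(-499)
So 1618×1031 ≡ 1 (mod 3343), and 1031 mod 3343 = 1031.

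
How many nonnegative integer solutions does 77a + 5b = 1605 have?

gcd(77, 5):
  77 = 15*5 + 2
  5 = 2*2 + 1
  2 = 2*1
so gcd(77, 5) = 1.
Back-substitute for Bézout coefficients:
  1 = 5 - 2*2
  ... = 77*(-2) + 5*(31)
Scale by 1605: one solution is (-3210, 49755). Reduce a mod 5: (0, 321).
General: a = 0 + 5t, b = 321 - 77t.
a ≥ 0 ⇒ t ≥ 0; b ≥ 0 ⇒ t ≤ 4. So t ∈ [0, 4]: 5 solutions.

5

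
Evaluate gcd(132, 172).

gcd(172, 132):
  172 = 1·132 + 40
  132 = 3·40 + 12
  40 = 3·12 + 4
  12 = 3·4
so gcd(172, 132) = 4.

4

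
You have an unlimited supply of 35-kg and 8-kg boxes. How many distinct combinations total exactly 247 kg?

1

Need nonnegative integers with 35j + 8k = 247.
gcd(35, 8) = 1, and 35·(3) + 8·(-13) = 1.
So (j₀, k₀) = (741, -3211); general j = 741 + 8t, k = -3211 - 35t.
j ≥ 0 ⇒ t ≥ -92; k ≥ 0 ⇒ t ≤ -92. That's 1 value of t.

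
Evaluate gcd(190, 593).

1

gcd(593, 190):
  593 = 3*190 + 23
  190 = 8*23 + 6
  23 = 3*6 + 5
  6 = 1*5 + 1
  5 = 5*1
so gcd(593, 190) = 1.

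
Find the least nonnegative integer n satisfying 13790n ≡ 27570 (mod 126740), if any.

10893

gcd(126740, 13790) = 10.
10 divides 27570, so solutions exist.
By Bézout, 13790·(1783) + 126740·(-194) = 10.
So 13790·(1783) ≡ 10 (mod 126740); multiply by 2757: n ≡ 4915731 (mod 12674).
Smallest nonnegative: n = 4915731 mod 12674 = 10893.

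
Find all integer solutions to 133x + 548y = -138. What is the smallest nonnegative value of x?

gcd(548, 133):
  548 = 4·133 + 16
  133 = 8·16 + 5
  16 = 3·5 + 1
  5 = 5·1
so gcd(548, 133) = 1.
1 divides -138, so solutions exist.
Back-substitute for Bézout coefficients:
  1 = 16 - 3·5
  ... = 133·(-103) + 548·(25)
Scale by -138/1 = -138: (x₀, y₀) = (14214, -3450).
General solution: x = 14214 + 548t, y = -3450 - 133t for integer t.
x ≥ 0: smallest is 14214 mod 548 = 514 (at t = -25), with y = -125.

514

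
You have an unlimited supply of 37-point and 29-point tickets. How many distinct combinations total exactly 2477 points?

Need nonnegative integers with 37j + 29k = 2477.
gcd(37, 29) = 1, and 37·(11) + 29·(-14) = 1.
So (j₀, k₀) = (27247, -34678); general j = 27247 + 29t, k = -34678 - 37t.
j ≥ 0 ⇒ t ≥ -939; k ≥ 0 ⇒ t ≤ -938. That's 2 values of t.

2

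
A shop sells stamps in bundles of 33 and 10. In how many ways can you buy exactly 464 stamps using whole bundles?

Need nonnegative integers with 33j + 10k = 464.
gcd(33, 10) = 1, and 33·(-3) + 10·(10) = 1.
So (j₀, k₀) = (-1392, 4640); general j = -1392 + 10t, k = 4640 - 33t.
j ≥ 0 ⇒ t ≥ 140; k ≥ 0 ⇒ t ≤ 140. That's 1 value of t.

1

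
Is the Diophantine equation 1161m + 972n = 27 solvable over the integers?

gcd(1161, 972):
  1161 = 1×972 + 189
  972 = 5×189 + 27
  189 = 7×27
so gcd(1161, 972) = 27.
27 divides 27, so integer solutions exist.

yes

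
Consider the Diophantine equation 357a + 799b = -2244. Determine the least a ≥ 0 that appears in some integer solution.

gcd(799, 357) = 17  (799 = 2×357 + 85, 357 = 4×85 + 17, 85 = 5×17).
17 divides -2244, so solutions exist.
Back-substituting, 357×(9) + 799×(-4) = 17.
Scale by -2244/17 = -132: (a₀, b₀) = (-1188, 528).
General solution: a = -1188 + 47t, b = 528 - 21t for integer t.
a ≥ 0: smallest is -1188 mod 47 = 34 (at t = 26), with b = -18.

34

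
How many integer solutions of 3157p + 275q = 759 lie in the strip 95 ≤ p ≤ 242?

gcd(3157, 275):
  3157 = 11·275 + 132
  275 = 2·132 + 11
  132 = 12·11
so gcd(3157, 275) = 11.
Back-substitute for Bézout coefficients:
  11 = 275 - 2·132
  ... = 3157·(-2) + 275·(23)
Scale by 69: particular solution (-138, 1587); reduce p mod 25: (12, -135).
General solution: p = 12 + 25t, q = -135 - 287t for integer t.
95 ≤ 12 + 25t ≤ 242 gives t ∈ [4, 9], which is 6 values.

6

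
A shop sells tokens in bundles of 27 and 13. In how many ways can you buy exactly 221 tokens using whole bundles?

1

Need nonnegative integers with 27j + 13k = 221.
gcd(27, 13) = 1, and 27·(1) + 13·(-2) = 1.
So (j₀, k₀) = (221, -442); general j = 221 + 13t, k = -442 - 27t.
j ≥ 0 ⇒ t ≥ -17; k ≥ 0 ⇒ t ≤ -17. That's 1 value of t.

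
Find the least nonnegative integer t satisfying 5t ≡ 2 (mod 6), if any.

4

gcd(6, 5) = 1.
1 divides 2, so solutions exist.
By Bézout, 5·(-1) + 6·(1) = 1.
So 5·(-1) ≡ 1 (mod 6); multiply by 2: t ≡ -2 (mod 6).
Smallest nonnegative: t = -2 mod 6 = 4.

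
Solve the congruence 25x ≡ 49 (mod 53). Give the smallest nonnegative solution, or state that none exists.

38

gcd(53, 25) = 1  (53 = 2·25 + 3, 25 = 8·3 + 1, 3 = 3·1).
1 divides 49, so solutions exist.
Back-substituting, 25·(17) + 53·(-8) = 1.
So 25·(17) ≡ 1 (mod 53); multiply by 49: x ≡ 833 (mod 53).
Smallest nonnegative: x = 833 mod 53 = 38.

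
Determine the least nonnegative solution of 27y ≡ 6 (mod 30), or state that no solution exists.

gcd(30, 27):
  30 = 1×27 + 3
  27 = 9×3
so gcd(30, 27) = 3.
3 divides 6, so solutions exist.
Back-substitute for Bézout coefficients:
  3 = 30 - 1×27
  ... = 27×(-1) + 30×(1)
So 27×(-1) ≡ 3 (mod 30); multiply by 2: y ≡ -2 (mod 10).
Smallest nonnegative: y = -2 mod 10 = 8.

8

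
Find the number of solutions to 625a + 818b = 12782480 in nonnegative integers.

gcd(818, 625):
  818 = 1*625 + 193
  625 = 3*193 + 46
  193 = 4*46 + 9
  46 = 5*9 + 1
  9 = 9*1
so gcd(818, 625) = 1.
Back-substitute for Bézout coefficients:
  1 = 46 - 5*9
  ... = 625*(89) + 818*(-68)
Scale by 12782480: one solution is (1137640720, -869208640). Reduce a mod 818: (676, 15110).
General: a = 676 + 818t, b = 15110 - 625t.
a ≥ 0 ⇒ t ≥ 0; b ≥ 0 ⇒ t ≤ 24. So t ∈ [0, 24]: 25 solutions.

25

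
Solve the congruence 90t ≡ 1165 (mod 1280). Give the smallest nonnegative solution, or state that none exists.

gcd(1280, 90):
  1280 = 14×90 + 20
  90 = 4×20 + 10
  20 = 2×10
so gcd(1280, 90) = 10.
10 does not divide 1165, so the congruence has no solution.

no solution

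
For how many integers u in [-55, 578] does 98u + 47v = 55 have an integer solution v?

gcd(98, 47) = 1  (98 = 2·47 + 4, 47 = 11·4 + 3, 4 = 1·3 + 1, 3 = 3·1).
Back-substituting, 98·(12) + 47·(-25) = 1.
Scale by 55: particular solution (660, -1375); reduce u mod 47: (2, -3).
General solution: u = 2 + 47t, v = -3 - 98t for integer t.
-55 ≤ 2 + 47t ≤ 578 gives t ∈ [-1, 12], which is 14 values.

14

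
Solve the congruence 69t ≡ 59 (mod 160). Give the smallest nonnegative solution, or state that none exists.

gcd(160, 69):
  160 = 2×69 + 22
  69 = 3×22 + 3
  22 = 7×3 + 1
  3 = 3×1
so gcd(160, 69) = 1.
1 divides 59, so solutions exist.
Back-substitute for Bézout coefficients:
  1 = 22 - 7×3
  ... = 69×(-51) + 160×(22)
So 69×(-51) ≡ 1 (mod 160); multiply by 59: t ≡ -3009 (mod 160).
Smallest nonnegative: t = -3009 mod 160 = 31.

31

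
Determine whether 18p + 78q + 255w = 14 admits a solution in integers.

gcd(78, 18):
  78 = 4·18 + 6
  18 = 3·6
so gcd(78, 18) = 6.
gcd(6, 255) = 3.
3 does not divide 14 (remainder 2), so no integer solutions.

no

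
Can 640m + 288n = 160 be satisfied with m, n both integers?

gcd(640, 288) = 32  (640 = 2×288 + 64, 288 = 4×64 + 32, 64 = 2×32).
32 divides 160, so integer solutions exist.

yes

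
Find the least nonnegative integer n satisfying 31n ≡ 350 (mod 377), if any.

gcd(377, 31):
  377 = 12·31 + 5
  31 = 6·5 + 1
  5 = 5·1
so gcd(377, 31) = 1.
1 divides 350, so solutions exist.
Back-substitute for Bézout coefficients:
  1 = 31 - 6·5
  ... = 31·(73) + 377·(-6)
So 31·(73) ≡ 1 (mod 377); multiply by 350: n ≡ 25550 (mod 377).
Smallest nonnegative: n = 25550 mod 377 = 291.

291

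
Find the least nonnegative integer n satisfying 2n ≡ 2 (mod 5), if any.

gcd(5, 2) = 1.
1 divides 2, so solutions exist.
By Bézout, 2×(-2) + 5×(1) = 1.
So 2×(-2) ≡ 1 (mod 5); multiply by 2: n ≡ -4 (mod 5).
Smallest nonnegative: n = -4 mod 5 = 1.

1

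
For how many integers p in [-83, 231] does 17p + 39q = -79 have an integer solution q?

gcd(39, 17) = 1  (39 = 2×17 + 5, 17 = 3×5 + 2, 5 = 2×2 + 1, 2 = 2×1).
Back-substituting, 17×(-16) + 39×(7) = 1.
Scale by -79: particular solution (1264, -553); reduce p mod 39: (16, -9).
General solution: p = 16 + 39t, q = -9 - 17t for integer t.
-83 ≤ 16 + 39t ≤ 231 gives t ∈ [-2, 5], which is 8 values.

8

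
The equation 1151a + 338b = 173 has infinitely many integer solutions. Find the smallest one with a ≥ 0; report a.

gcd(1151, 338) = 1  (1151 = 3×338 + 137, 338 = 2×137 + 64, 137 = 2×64 + 9, 64 = 7×9 + 1, 9 = 9×1).
1 divides 173, so solutions exist.
Back-substituting, 1151×(-37) + 338×(126) = 1.
Scale by 173/1 = 173: (a₀, b₀) = (-6401, 21798).
General solution: a = -6401 + 338t, b = 21798 - 1151t for integer t.
a ≥ 0: smallest is -6401 mod 338 = 21 (at t = 19), with b = -71.

21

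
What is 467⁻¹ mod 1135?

gcd(1135, 467) = 1  (1135 = 2*467 + 201, 467 = 2*201 + 65, 201 = 3*65 + 6, 65 = 10*6 + 5, 6 = 1*5 + 1, 5 = 5*1).
Back-substituting, 467*(-192) + 1135*(79) = 1.
So 467*-192 ≡ 1 (mod 1135), and -192 mod 1135 = 943.

943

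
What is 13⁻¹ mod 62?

43

gcd(62, 13):
  62 = 4*13 + 10
  13 = 1*10 + 3
  10 = 3*3 + 1
  3 = 3*1
so gcd(62, 13) = 1.
Back-substitute for Bézout coefficients:
  1 = 10 - 3*3
  ... = 13*(-19) + 62*(4)
So 13*-19 ≡ 1 (mod 62), and -19 mod 62 = 43.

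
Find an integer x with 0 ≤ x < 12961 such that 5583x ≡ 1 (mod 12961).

gcd(12961, 5583) = 1.
By Bézout, 5583*(-3993) + 12961*(1720) = 1.
So 5583*-3993 ≡ 1 (mod 12961), and -3993 mod 12961 = 8968.

8968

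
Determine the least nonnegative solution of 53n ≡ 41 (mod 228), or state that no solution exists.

61

gcd(228, 53):
  228 = 4*53 + 16
  53 = 3*16 + 5
  16 = 3*5 + 1
  5 = 5*1
so gcd(228, 53) = 1.
1 divides 41, so solutions exist.
Back-substitute for Bézout coefficients:
  1 = 16 - 3*5
  ... = 53*(-43) + 228*(10)
So 53*(-43) ≡ 1 (mod 228); multiply by 41: n ≡ -1763 (mod 228).
Smallest nonnegative: n = -1763 mod 228 = 61.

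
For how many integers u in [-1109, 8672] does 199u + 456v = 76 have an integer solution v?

gcd(456, 199) = 1  (456 = 2·199 + 58, 199 = 3·58 + 25, 58 = 2·25 + 8, 25 = 3·8 + 1, 8 = 8·1).
Back-substituting, 199·(55) + 456·(-24) = 1.
Scale by 76: particular solution (4180, -1824); reduce u mod 456: (76, -33).
General solution: u = 76 + 456t, v = -33 - 199t for integer t.
-1109 ≤ 76 + 456t ≤ 8672 gives t ∈ [-2, 18], which is 21 values.

21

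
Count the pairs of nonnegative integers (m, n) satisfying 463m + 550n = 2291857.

gcd(550, 463) = 1.
By Bézout, 463*(177) + 550*(-149) = 1.
One solution: (139, 4050).
General: m = 139 + 550t, n = 4050 - 463t.
m ≥ 0 ⇒ t ≥ 0; n ≥ 0 ⇒ t ≤ 8. So t ∈ [0, 8]: 9 solutions.

9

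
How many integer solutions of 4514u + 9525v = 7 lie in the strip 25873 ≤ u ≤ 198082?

18

gcd(9525, 4514):
  9525 = 2*4514 + 497
  4514 = 9*497 + 41
  497 = 12*41 + 5
  41 = 8*5 + 1
  5 = 5*1
so gcd(9525, 4514) = 1.
Back-substitute for Bézout coefficients:
  1 = 41 - 8*5
  ... = 4514*(1859) + 9525*(-881)
Scale by 7: particular solution (13013, -6167); reduce u mod 9525: (3488, -1653).
General solution: u = 3488 + 9525t, v = -1653 - 4514t for integer t.
25873 ≤ 3488 + 9525t ≤ 198082 gives t ∈ [3, 20], which is 18 values.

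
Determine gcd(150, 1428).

gcd(1428, 150) = 6  (1428 = 9*150 + 78, 150 = 1*78 + 72, 78 = 1*72 + 6, 72 = 12*6).

6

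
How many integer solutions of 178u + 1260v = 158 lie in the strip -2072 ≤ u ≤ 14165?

gcd(1260, 178) = 2.
By Bézout, 178·(269) + 1260·(-38) = 2.
Particular solution: (461, -65).
General solution: u = 461 + 630t, v = -65 - 89t for integer t.
-2072 ≤ 461 + 630t ≤ 14165 gives t ∈ [-4, 21], which is 26 values.

26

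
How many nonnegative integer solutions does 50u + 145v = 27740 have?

19

gcd(145, 50) = 5  (145 = 2×50 + 45, 50 = 1×45 + 5, 45 = 9×5).
Back-substituting, 50×(3) + 145×(-1) = 5.
Scale by 5548: one solution is (16644, -5548). Reduce u mod 29: (27, 182).
General: u = 27 + 29t, v = 182 - 10t.
u ≥ 0 ⇒ t ≥ 0; v ≥ 0 ⇒ t ≤ 18. So t ∈ [0, 18]: 19 solutions.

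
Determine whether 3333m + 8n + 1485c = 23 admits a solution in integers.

gcd(3333, 8) = 1.
gcd(1, 1485) = 1.
1 divides 23, so integer solutions exist.

yes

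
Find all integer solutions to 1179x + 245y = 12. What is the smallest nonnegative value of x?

gcd(1179, 245):
  1179 = 4·245 + 199
  245 = 1·199 + 46
  199 = 4·46 + 15
  46 = 3·15 + 1
  15 = 15·1
so gcd(1179, 245) = 1.
1 divides 12, so solutions exist.
Back-substitute for Bézout coefficients:
  1 = 46 - 3·15
  ... = 1179·(-16) + 245·(77)
Scale by 12/1 = 12: (x₀, y₀) = (-192, 924).
General solution: x = -192 + 245t, y = 924 - 1179t for integer t.
x ≥ 0: smallest is -192 mod 245 = 53 (at t = 1), with y = -255.

53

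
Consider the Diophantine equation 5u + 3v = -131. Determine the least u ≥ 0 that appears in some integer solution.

2

gcd(5, 3) = 1  (5 = 1×3 + 2, 3 = 1×2 + 1, 2 = 2×1).
1 divides -131, so solutions exist.
Back-substituting, 5×(-1) + 3×(2) = 1.
Scale by -131/1 = -131: (u₀, v₀) = (131, -262).
General solution: u = 131 + 3t, v = -262 - 5t for integer t.
u ≥ 0: smallest is 131 mod 3 = 2 (at t = -43), with v = -47.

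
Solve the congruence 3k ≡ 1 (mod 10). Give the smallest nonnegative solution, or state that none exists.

7

gcd(10, 3):
  10 = 3·3 + 1
  3 = 3·1
so gcd(10, 3) = 1.
1 divides 1, so solutions exist.
Back-substitute for Bézout coefficients:
  1 = 10 - 3·3
  ... = 3·(-3) + 10·(1)
So 3·(-3) ≡ 1 (mod 10); multiply by 1: k ≡ -3 (mod 10).
Smallest nonnegative: k = -3 mod 10 = 7.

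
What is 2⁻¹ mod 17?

9

gcd(17, 2):
  17 = 8×2 + 1
  2 = 2×1
so gcd(17, 2) = 1.
Back-substitute for Bézout coefficients:
  1 = 17 - 8×2
  ... = 2×(-8) + 17×(1)
So 2×-8 ≡ 1 (mod 17), and -8 mod 17 = 9.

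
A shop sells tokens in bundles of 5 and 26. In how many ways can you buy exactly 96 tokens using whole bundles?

Need nonnegative integers with 5j + 26k = 96.
gcd(5, 26) = 1, and 5·(-5) + 26·(1) = 1.
So (j₀, k₀) = (-480, 96); general j = -480 + 26t, k = 96 - 5t.
j ≥ 0 ⇒ t ≥ 19; k ≥ 0 ⇒ t ≤ 19. That's 1 value of t.

1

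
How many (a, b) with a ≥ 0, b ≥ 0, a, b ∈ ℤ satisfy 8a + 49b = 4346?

gcd(49, 8) = 1.
By Bézout, 8×(-6) + 49×(1) = 1.
One solution: (41, 82).
General: a = 41 + 49t, b = 82 - 8t.
a ≥ 0 ⇒ t ≥ 0; b ≥ 0 ⇒ t ≤ 10. So t ∈ [0, 10]: 11 solutions.

11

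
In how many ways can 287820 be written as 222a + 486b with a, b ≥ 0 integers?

16

gcd(486, 222) = 6.
By Bézout, 222*(-35) + 486*(16) = 6.
One solution: (18, 584).
General: a = 18 + 81t, b = 584 - 37t.
a ≥ 0 ⇒ t ≥ 0; b ≥ 0 ⇒ t ≤ 15. So t ∈ [0, 15]: 16 solutions.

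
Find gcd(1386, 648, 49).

1

gcd(1386, 648):
  1386 = 2×648 + 90
  648 = 7×90 + 18
  90 = 5×18
so gcd(1386, 648) = 18.
gcd(18, 49) = 1.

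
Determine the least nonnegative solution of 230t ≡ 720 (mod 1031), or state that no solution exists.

810

gcd(1031, 230):
  1031 = 4·230 + 111
  230 = 2·111 + 8
  111 = 13·8 + 7
  8 = 1·7 + 1
  7 = 7·1
so gcd(1031, 230) = 1.
1 divides 720, so solutions exist.
Back-substitute for Bézout coefficients:
  1 = 8 - 1·7
  ... = 230·(130) + 1031·(-29)
So 230·(130) ≡ 1 (mod 1031); multiply by 720: t ≡ 93600 (mod 1031).
Smallest nonnegative: t = 93600 mod 1031 = 810.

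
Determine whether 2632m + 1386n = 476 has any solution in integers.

yes

gcd(2632, 1386) = 14  (2632 = 1*1386 + 1246, 1386 = 1*1246 + 140, 1246 = 8*140 + 126, 140 = 1*126 + 14, 126 = 9*14).
14 divides 476, so integer solutions exist.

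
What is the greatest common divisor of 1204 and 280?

gcd(1204, 280):
  1204 = 4*280 + 84
  280 = 3*84 + 28
  84 = 3*28
so gcd(1204, 280) = 28.

28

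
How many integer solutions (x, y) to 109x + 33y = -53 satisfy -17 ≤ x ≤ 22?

gcd(109, 33) = 1.
By Bézout, 109*(10) + 33*(-33) = 1.
Particular solution: (31, -104).
General solution: x = 31 + 33t, y = -104 - 109t for integer t.
-17 ≤ 31 + 33t ≤ 22 gives t ∈ [-1, -1], which is 1 value.

1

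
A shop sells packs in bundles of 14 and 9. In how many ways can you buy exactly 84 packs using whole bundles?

1

Need nonnegative integers with 14j + 9k = 84.
gcd(14, 9) = 1, and 14·(2) + 9·(-3) = 1.
So (j₀, k₀) = (168, -252); general j = 168 + 9t, k = -252 - 14t.
j ≥ 0 ⇒ t ≥ -18; k ≥ 0 ⇒ t ≤ -18. That's 1 value of t.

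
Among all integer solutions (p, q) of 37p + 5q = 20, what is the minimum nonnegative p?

0

gcd(37, 5):
  37 = 7×5 + 2
  5 = 2×2 + 1
  2 = 2×1
so gcd(37, 5) = 1.
1 divides 20, so solutions exist.
Back-substitute for Bézout coefficients:
  1 = 5 - 2×2
  ... = 37×(-2) + 5×(15)
Scale by 20/1 = 20: (p₀, q₀) = (-40, 300).
General solution: p = -40 + 5t, q = 300 - 37t for integer t.
p ≥ 0: smallest is -40 mod 5 = 0 (at t = 8), with q = 4.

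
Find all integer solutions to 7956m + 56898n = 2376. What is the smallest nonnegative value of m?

gcd(56898, 7956):
  56898 = 7·7956 + 1206
  7956 = 6·1206 + 720
  1206 = 1·720 + 486
  720 = 1·486 + 234
  486 = 2·234 + 18
  234 = 13·18
so gcd(56898, 7956) = 18.
18 divides 2376, so solutions exist.
Back-substitute for Bézout coefficients:
  18 = 486 - 2·234
  ... = 7956·(-236) + 56898·(33)
Scale by 2376/18 = 132: (m₀, n₀) = (-31152, 4356).
General solution: m = -31152 + 3161t, n = 4356 - 442t for integer t.
m ≥ 0: smallest is -31152 mod 3161 = 458 (at t = 10), with n = -64.

458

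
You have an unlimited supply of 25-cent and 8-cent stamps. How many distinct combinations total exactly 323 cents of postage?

Need nonnegative integers with 25j + 8k = 323.
gcd(25, 8) = 1, and 25·(1) + 8·(-3) = 1.
So (j₀, k₀) = (323, -969); general j = 323 + 8t, k = -969 - 25t.
j ≥ 0 ⇒ t ≥ -40; k ≥ 0 ⇒ t ≤ -39. That's 2 values of t.

2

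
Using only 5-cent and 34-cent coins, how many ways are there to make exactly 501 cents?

3

Need nonnegative integers with 5j + 34k = 501.
gcd(5, 34) = 1, and 5·(7) + 34·(-1) = 1.
So (j₀, k₀) = (3507, -501); general j = 3507 + 34t, k = -501 - 5t.
j ≥ 0 ⇒ t ≥ -103; k ≥ 0 ⇒ t ≤ -101. That's 3 values of t.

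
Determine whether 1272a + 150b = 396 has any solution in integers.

yes

gcd(1272, 150) = 6.
6 divides 396, so integer solutions exist.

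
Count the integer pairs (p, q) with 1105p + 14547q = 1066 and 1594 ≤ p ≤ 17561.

14

gcd(14547, 1105) = 13  (14547 = 13*1105 + 182, 1105 = 6*182 + 13, 182 = 14*13).
Back-substituting, 1105*(79) + 14547*(-6) = 13.
Scale by 82: particular solution (6478, -492); reduce p mod 1119: (883, -67).
General solution: p = 883 + 1119t, q = -67 - 85t for integer t.
1594 ≤ 883 + 1119t ≤ 17561 gives t ∈ [1, 14], which is 14 values.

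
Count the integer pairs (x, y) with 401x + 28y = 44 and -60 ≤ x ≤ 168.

gcd(401, 28) = 1  (401 = 14·28 + 9, 28 = 3·9 + 1, 9 = 9·1).
Back-substituting, 401·(-3) + 28·(43) = 1.
Scale by 44: particular solution (-132, 1892); reduce x mod 28: (8, -113).
General solution: x = 8 + 28t, y = -113 - 401t for integer t.
-60 ≤ 8 + 28t ≤ 168 gives t ∈ [-2, 5], which is 8 values.

8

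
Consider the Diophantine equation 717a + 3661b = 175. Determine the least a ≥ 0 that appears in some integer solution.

133

gcd(3661, 717):
  3661 = 5×717 + 76
  717 = 9×76 + 33
  76 = 2×33 + 10
  33 = 3×10 + 3
  10 = 3×3 + 1
  3 = 3×1
so gcd(3661, 717) = 1.
1 divides 175, so solutions exist.
Back-substitute for Bézout coefficients:
  1 = 10 - 3×3
  ... = 717×(-1108) + 3661×(217)
Scale by 175/1 = 175: (a₀, b₀) = (-193900, 37975).
General solution: a = -193900 + 3661t, b = 37975 - 717t for integer t.
a ≥ 0: smallest is -193900 mod 3661 = 133 (at t = 53), with b = -26.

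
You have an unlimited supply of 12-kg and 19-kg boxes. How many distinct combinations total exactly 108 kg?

1

Need nonnegative integers with 12j + 19k = 108.
gcd(12, 19) = 1, and 12·(8) + 19·(-5) = 1.
So (j₀, k₀) = (864, -540); general j = 864 + 19t, k = -540 - 12t.
j ≥ 0 ⇒ t ≥ -45; k ≥ 0 ⇒ t ≤ -45. That's 1 value of t.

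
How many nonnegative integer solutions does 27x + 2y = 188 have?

4

gcd(27, 2):
  27 = 13·2 + 1
  2 = 2·1
so gcd(27, 2) = 1.
Back-substitute for Bézout coefficients:
  1 = 27 - 13·2
  ... = 27·(1) + 2·(-13)
Scale by 188: one solution is (188, -2444). Reduce x mod 2: (0, 94).
General: x = 0 + 2t, y = 94 - 27t.
x ≥ 0 ⇒ t ≥ 0; y ≥ 0 ⇒ t ≤ 3. So t ∈ [0, 3]: 4 solutions.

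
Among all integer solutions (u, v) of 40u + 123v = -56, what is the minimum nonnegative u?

97

gcd(123, 40) = 1  (123 = 3·40 + 3, 40 = 13·3 + 1, 3 = 3·1).
1 divides -56, so solutions exist.
Back-substituting, 40·(40) + 123·(-13) = 1.
Scale by -56/1 = -56: (u₀, v₀) = (-2240, 728).
General solution: u = -2240 + 123t, v = 728 - 40t for integer t.
u ≥ 0: smallest is -2240 mod 123 = 97 (at t = 19), with v = -32.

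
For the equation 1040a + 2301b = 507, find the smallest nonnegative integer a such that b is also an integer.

162

gcd(2301, 1040) = 13.
13 divides 507, so solutions exist.
By Bézout, 1040·(-73) + 2301·(33) = 13.
Scale by 507/13 = 39: (a₀, b₀) = (-2847, 1287).
General solution: a = -2847 + 177t, b = 1287 - 80t for integer t.
a ≥ 0: smallest is -2847 mod 177 = 162 (at t = 17), with b = -73.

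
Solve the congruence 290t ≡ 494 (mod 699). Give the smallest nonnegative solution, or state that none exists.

397

gcd(699, 290) = 1  (699 = 2*290 + 119, 290 = 2*119 + 52, 119 = 2*52 + 15, 52 = 3*15 + 7, 15 = 2*7 + 1, 7 = 7*1).
1 divides 494, so solutions exist.
Back-substituting, 290*(-94) + 699*(39) = 1.
So 290*(-94) ≡ 1 (mod 699); multiply by 494: t ≡ -46436 (mod 699).
Smallest nonnegative: t = -46436 mod 699 = 397.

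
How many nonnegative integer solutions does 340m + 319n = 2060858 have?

gcd(340, 319):
  340 = 1*319 + 21
  319 = 15*21 + 4
  21 = 5*4 + 1
  4 = 4*1
so gcd(340, 319) = 1.
Back-substitute for Bézout coefficients:
  1 = 21 - 5*4
  ... = 340*(76) + 319*(-81)
Scale by 2060858: one solution is (156625208, -166929498). Reduce m mod 319: (36, 6422).
General: m = 36 + 319t, n = 6422 - 340t.
m ≥ 0 ⇒ t ≥ 0; n ≥ 0 ⇒ t ≤ 18. So t ∈ [0, 18]: 19 solutions.

19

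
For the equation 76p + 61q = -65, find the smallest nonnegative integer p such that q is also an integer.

gcd(76, 61):
  76 = 1·61 + 15
  61 = 4·15 + 1
  15 = 15·1
so gcd(76, 61) = 1.
1 divides -65, so solutions exist.
Back-substitute for Bézout coefficients:
  1 = 61 - 4·15
  ... = 76·(-4) + 61·(5)
Scale by -65/1 = -65: (p₀, q₀) = (260, -325).
General solution: p = 260 + 61t, q = -325 - 76t for integer t.
p ≥ 0: smallest is 260 mod 61 = 16 (at t = -4), with q = -21.

16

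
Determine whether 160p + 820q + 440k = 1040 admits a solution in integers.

yes

gcd(820, 160):
  820 = 5·160 + 20
  160 = 8·20
so gcd(820, 160) = 20.
gcd(20, 440) = 20.
20 divides 1040, so integer solutions exist.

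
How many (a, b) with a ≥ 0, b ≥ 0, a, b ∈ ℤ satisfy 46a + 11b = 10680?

21

gcd(46, 11):
  46 = 4*11 + 2
  11 = 5*2 + 1
  2 = 2*1
so gcd(46, 11) = 1.
Back-substitute for Bézout coefficients:
  1 = 11 - 5*2
  ... = 46*(-5) + 11*(21)
Scale by 10680: one solution is (-53400, 224280). Reduce a mod 11: (5, 950).
General: a = 5 + 11t, b = 950 - 46t.
a ≥ 0 ⇒ t ≥ 0; b ≥ 0 ⇒ t ≤ 20. So t ∈ [0, 20]: 21 solutions.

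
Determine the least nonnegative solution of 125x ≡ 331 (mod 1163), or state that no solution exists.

1054

gcd(1163, 125) = 1  (1163 = 9·125 + 38, 125 = 3·38 + 11, 38 = 3·11 + 5, 11 = 2·5 + 1, 5 = 5·1).
1 divides 331, so solutions exist.
Back-substituting, 125·(214) + 1163·(-23) = 1.
So 125·(214) ≡ 1 (mod 1163); multiply by 331: x ≡ 70834 (mod 1163).
Smallest nonnegative: x = 70834 mod 1163 = 1054.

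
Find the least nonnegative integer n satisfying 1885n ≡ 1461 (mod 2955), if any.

gcd(2955, 1885):
  2955 = 1·1885 + 1070
  1885 = 1·1070 + 815
  1070 = 1·815 + 255
  815 = 3·255 + 50
  255 = 5·50 + 5
  50 = 10·5
so gcd(2955, 1885) = 5.
5 does not divide 1461, so the congruence has no solution.

no solution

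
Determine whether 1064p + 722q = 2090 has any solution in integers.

gcd(1064, 722) = 38  (1064 = 1*722 + 342, 722 = 2*342 + 38, 342 = 9*38).
38 divides 2090, so integer solutions exist.

yes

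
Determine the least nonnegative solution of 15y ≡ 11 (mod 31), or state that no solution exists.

gcd(31, 15) = 1.
1 divides 11, so solutions exist.
By Bézout, 15·(-2) + 31·(1) = 1.
So 15·(-2) ≡ 1 (mod 31); multiply by 11: y ≡ -22 (mod 31).
Smallest nonnegative: y = -22 mod 31 = 9.

9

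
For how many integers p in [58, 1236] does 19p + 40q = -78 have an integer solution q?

gcd(40, 19) = 1  (40 = 2*19 + 2, 19 = 9*2 + 1, 2 = 2*1).
Back-substituting, 19*(19) + 40*(-9) = 1.
Scale by -78: particular solution (-1482, 702); reduce p mod 40: (38, -20).
General solution: p = 38 + 40t, q = -20 - 19t for integer t.
58 ≤ 38 + 40t ≤ 1236 gives t ∈ [1, 29], which is 29 values.

29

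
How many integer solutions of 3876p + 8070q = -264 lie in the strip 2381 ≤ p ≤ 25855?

gcd(8070, 3876) = 6  (8070 = 2·3876 + 318, 3876 = 12·318 + 60, 318 = 5·60 + 18, 60 = 3·18 + 6, 18 = 3·6).
Back-substituting, 3876·(406) + 8070·(-195) = 6.
Scale by -44: particular solution (-17864, 8580); reduce p mod 1345: (966, -464).
General solution: p = 966 + 1345t, q = -464 - 646t for integer t.
2381 ≤ 966 + 1345t ≤ 25855 gives t ∈ [2, 18], which is 17 values.

17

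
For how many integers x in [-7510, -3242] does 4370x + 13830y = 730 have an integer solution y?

gcd(13830, 4370):
  13830 = 3*4370 + 720
  4370 = 6*720 + 50
  720 = 14*50 + 20
  50 = 2*20 + 10
  20 = 2*10
so gcd(13830, 4370) = 10.
Back-substitute for Bézout coefficients:
  10 = 50 - 2*20
  ... = 4370*(557) + 13830*(-176)
Scale by 73: particular solution (40661, -12848); reduce x mod 1383: (554, -175).
General solution: x = 554 + 1383t, y = -175 - 437t for integer t.
-7510 ≤ 554 + 1383t ≤ -3242 gives t ∈ [-5, -3], which is 3 values.

3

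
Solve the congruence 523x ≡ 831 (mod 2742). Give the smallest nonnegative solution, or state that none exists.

615

gcd(2742, 523) = 1.
1 divides 831, so solutions exist.
By Bézout, 523*(367) + 2742*(-70) = 1.
So 523*(367) ≡ 1 (mod 2742); multiply by 831: x ≡ 304977 (mod 2742).
Smallest nonnegative: x = 304977 mod 2742 = 615.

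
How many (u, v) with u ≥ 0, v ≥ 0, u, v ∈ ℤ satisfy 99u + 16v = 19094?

12

gcd(99, 16):
  99 = 6*16 + 3
  16 = 5*3 + 1
  3 = 3*1
so gcd(99, 16) = 1.
Back-substitute for Bézout coefficients:
  1 = 16 - 5*3
  ... = 99*(-5) + 16*(31)
Scale by 19094: one solution is (-95470, 591914). Reduce u mod 16: (2, 1181).
General: u = 2 + 16t, v = 1181 - 99t.
u ≥ 0 ⇒ t ≥ 0; v ≥ 0 ⇒ t ≤ 11. So t ∈ [0, 11]: 12 solutions.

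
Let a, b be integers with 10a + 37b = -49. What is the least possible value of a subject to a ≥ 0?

21

gcd(37, 10) = 1  (37 = 3*10 + 7, 10 = 1*7 + 3, 7 = 2*3 + 1, 3 = 3*1).
1 divides -49, so solutions exist.
Back-substituting, 10*(-11) + 37*(3) = 1.
Scale by -49/1 = -49: (a₀, b₀) = (539, -147).
General solution: a = 539 + 37t, b = -147 - 10t for integer t.
a ≥ 0: smallest is 539 mod 37 = 21 (at t = -14), with b = -7.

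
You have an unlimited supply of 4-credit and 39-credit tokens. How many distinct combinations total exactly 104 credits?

1

Need nonnegative integers with 4j + 39k = 104.
gcd(4, 39) = 1, and 4·(10) + 39·(-1) = 1.
So (j₀, k₀) = (1040, -104); general j = 1040 + 39t, k = -104 - 4t.
j ≥ 0 ⇒ t ≥ -26; k ≥ 0 ⇒ t ≤ -26. That's 1 value of t.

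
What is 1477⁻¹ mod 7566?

gcd(7566, 1477) = 1  (7566 = 5*1477 + 181, 1477 = 8*181 + 29, 181 = 6*29 + 7, 29 = 4*7 + 1, 7 = 7*1).
Back-substituting, 1477*(1045) + 7566*(-204) = 1.
So 1477*1045 ≡ 1 (mod 7566), and 1045 mod 7566 = 1045.

1045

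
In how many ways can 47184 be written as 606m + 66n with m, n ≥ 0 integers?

gcd(606, 66) = 6  (606 = 9×66 + 12, 66 = 5×12 + 6, 12 = 2×6).
Back-substituting, 606×(-5) + 66×(46) = 6.
Scale by 7864: one solution is (-39320, 361744). Reduce m mod 11: (5, 669).
General: m = 5 + 11t, n = 669 - 101t.
m ≥ 0 ⇒ t ≥ 0; n ≥ 0 ⇒ t ≤ 6. So t ∈ [0, 6]: 7 solutions.

7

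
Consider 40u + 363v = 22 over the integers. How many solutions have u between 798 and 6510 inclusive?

gcd(363, 40):
  363 = 9×40 + 3
  40 = 13×3 + 1
  3 = 3×1
so gcd(363, 40) = 1.
Back-substitute for Bézout coefficients:
  1 = 40 - 13×3
  ... = 40×(118) + 363×(-13)
Scale by 22: particular solution (2596, -286); reduce u mod 363: (55, -6).
General solution: u = 55 + 363t, v = -6 - 40t for integer t.
798 ≤ 55 + 363t ≤ 6510 gives t ∈ [3, 17], which is 15 values.

15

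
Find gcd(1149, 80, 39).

1

gcd(1149, 80) = 1.
gcd(1, 39) = 1.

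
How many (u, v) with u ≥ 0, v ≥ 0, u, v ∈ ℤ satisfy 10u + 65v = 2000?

gcd(65, 10) = 5.
By Bézout, 10×(-6) + 65×(1) = 5.
One solution: (5, 30).
General: u = 5 + 13t, v = 30 - 2t.
u ≥ 0 ⇒ t ≥ 0; v ≥ 0 ⇒ t ≤ 15. So t ∈ [0, 15]: 16 solutions.

16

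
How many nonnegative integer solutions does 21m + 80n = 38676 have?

23

gcd(80, 21) = 1  (80 = 3×21 + 17, 21 = 1×17 + 4, 17 = 4×4 + 1, 4 = 4×1).
Back-substituting, 21×(-19) + 80×(5) = 1.
Scale by 38676: one solution is (-734844, 193380). Reduce m mod 80: (36, 474).
General: m = 36 + 80t, n = 474 - 21t.
m ≥ 0 ⇒ t ≥ 0; n ≥ 0 ⇒ t ≤ 22. So t ∈ [0, 22]: 23 solutions.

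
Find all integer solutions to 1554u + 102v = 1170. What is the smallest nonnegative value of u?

gcd(1554, 102):
  1554 = 15*102 + 24
  102 = 4*24 + 6
  24 = 4*6
so gcd(1554, 102) = 6.
6 divides 1170, so solutions exist.
Back-substitute for Bézout coefficients:
  6 = 102 - 4*24
  ... = 1554*(-4) + 102*(61)
Scale by 1170/6 = 195: (u₀, v₀) = (-780, 11895).
General solution: u = -780 + 17t, v = 11895 - 259t for integer t.
u ≥ 0: smallest is -780 mod 17 = 2 (at t = 46), with v = -19.

2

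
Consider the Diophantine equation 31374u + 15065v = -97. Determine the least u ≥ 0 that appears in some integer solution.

4517

gcd(31374, 15065) = 1  (31374 = 2*15065 + 1244, 15065 = 12*1244 + 137, 1244 = 9*137 + 11, 137 = 12*11 + 5, 11 = 2*5 + 1, 5 = 5*1).
1 divides -97, so solutions exist.
Back-substituting, 31374*(2749) + 15065*(-5725) = 1.
Scale by -97/1 = -97: (u₀, v₀) = (-266653, 555325).
General solution: u = -266653 + 15065t, v = 555325 - 31374t for integer t.
u ≥ 0: smallest is -266653 mod 15065 = 4517 (at t = 18), with v = -9407.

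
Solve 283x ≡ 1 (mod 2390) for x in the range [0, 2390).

1157

gcd(2390, 283):
  2390 = 8·283 + 126
  283 = 2·126 + 31
  126 = 4·31 + 2
  31 = 15·2 + 1
  2 = 2·1
so gcd(2390, 283) = 1.
Back-substitute for Bézout coefficients:
  1 = 31 - 15·2
  ... = 283·(1157) + 2390·(-137)
So 283·1157 ≡ 1 (mod 2390), and 1157 mod 2390 = 1157.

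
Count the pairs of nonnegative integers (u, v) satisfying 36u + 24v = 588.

8

gcd(36, 24) = 12.
By Bézout, 36×(1) + 24×(-1) = 12.
One solution: (1, 23).
General: u = 1 + 2t, v = 23 - 3t.
u ≥ 0 ⇒ t ≥ 0; v ≥ 0 ⇒ t ≤ 7. So t ∈ [0, 7]: 8 solutions.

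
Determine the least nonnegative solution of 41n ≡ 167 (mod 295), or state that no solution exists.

gcd(295, 41) = 1.
1 divides 167, so solutions exist.
By Bézout, 41·(36) + 295·(-5) = 1.
So 41·(36) ≡ 1 (mod 295); multiply by 167: n ≡ 6012 (mod 295).
Smallest nonnegative: n = 6012 mod 295 = 112.

112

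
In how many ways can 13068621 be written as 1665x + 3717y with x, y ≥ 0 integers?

gcd(3717, 1665) = 9.
By Bézout, 1665×(96) + 3717×(-43) = 9.
One solution: (386, 3343).
General: x = 386 + 413t, y = 3343 - 185t.
x ≥ 0 ⇒ t ≥ 0; y ≥ 0 ⇒ t ≤ 18. So t ∈ [0, 18]: 19 solutions.

19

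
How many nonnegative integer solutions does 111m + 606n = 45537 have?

2

gcd(606, 111) = 3.
By Bézout, 111·(71) + 606·(-13) = 3.
One solution: (39, 68).
General: m = 39 + 202t, n = 68 - 37t.
m ≥ 0 ⇒ t ≥ 0; n ≥ 0 ⇒ t ≤ 1. So t ∈ [0, 1]: 2 solutions.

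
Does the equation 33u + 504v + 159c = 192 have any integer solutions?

gcd(504, 33) = 3  (504 = 15×33 + 9, 33 = 3×9 + 6, 9 = 1×6 + 3, 6 = 2×3).
gcd(3, 159) = 3.
3 divides 192, so integer solutions exist.

yes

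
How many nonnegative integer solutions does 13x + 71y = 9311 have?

10

gcd(71, 13):
  71 = 5*13 + 6
  13 = 2*6 + 1
  6 = 6*1
so gcd(71, 13) = 1.
Back-substitute for Bézout coefficients:
  1 = 13 - 2*6
  ... = 13*(11) + 71*(-2)
Scale by 9311: one solution is (102421, -18622). Reduce x mod 71: (39, 124).
General: x = 39 + 71t, y = 124 - 13t.
x ≥ 0 ⇒ t ≥ 0; y ≥ 0 ⇒ t ≤ 9. So t ∈ [0, 9]: 10 solutions.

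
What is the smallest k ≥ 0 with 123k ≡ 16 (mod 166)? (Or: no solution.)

gcd(166, 123):
  166 = 1×123 + 43
  123 = 2×43 + 37
  43 = 1×37 + 6
  37 = 6×6 + 1
  6 = 6×1
so gcd(166, 123) = 1.
1 divides 16, so solutions exist.
Back-substitute for Bézout coefficients:
  1 = 37 - 6×6
  ... = 123×(27) + 166×(-20)
So 123×(27) ≡ 1 (mod 166); multiply by 16: k ≡ 432 (mod 166).
Smallest nonnegative: k = 432 mod 166 = 100.

100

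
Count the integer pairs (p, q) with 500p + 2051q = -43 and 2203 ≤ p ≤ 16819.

7

gcd(2051, 500) = 1.
By Bézout, 500×(201) + 2051×(-49) = 1.
Particular solution: (1612, -393).
General solution: p = 1612 + 2051t, q = -393 - 500t for integer t.
2203 ≤ 1612 + 2051t ≤ 16819 gives t ∈ [1, 7], which is 7 values.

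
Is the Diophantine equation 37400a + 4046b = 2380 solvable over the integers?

gcd(37400, 4046) = 34  (37400 = 9·4046 + 986, 4046 = 4·986 + 102, 986 = 9·102 + 68, 102 = 1·68 + 34, 68 = 2·34).
34 divides 2380, so integer solutions exist.

yes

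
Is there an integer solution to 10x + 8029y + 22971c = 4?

gcd(8029, 10) = 1  (8029 = 802·10 + 9, 10 = 1·9 + 1, 9 = 9·1).
gcd(1, 22971) = 1.
1 divides 4, so integer solutions exist.

yes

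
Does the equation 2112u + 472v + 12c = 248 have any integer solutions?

gcd(2112, 472):
  2112 = 4*472 + 224
  472 = 2*224 + 24
  224 = 9*24 + 8
  24 = 3*8
so gcd(2112, 472) = 8.
gcd(8, 12) = 4.
4 divides 248, so integer solutions exist.

yes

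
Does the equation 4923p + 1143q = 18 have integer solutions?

gcd(4923, 1143) = 9  (4923 = 4·1143 + 351, 1143 = 3·351 + 90, 351 = 3·90 + 81, 90 = 1·81 + 9, 81 = 9·9).
9 divides 18, so integer solutions exist.

yes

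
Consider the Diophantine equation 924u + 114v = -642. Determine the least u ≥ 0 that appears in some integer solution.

gcd(924, 114):
  924 = 8×114 + 12
  114 = 9×12 + 6
  12 = 2×6
so gcd(924, 114) = 6.
6 divides -642, so solutions exist.
Back-substitute for Bézout coefficients:
  6 = 114 - 9×12
  ... = 924×(-9) + 114×(73)
Scale by -642/6 = -107: (u₀, v₀) = (963, -7811).
General solution: u = 963 + 19t, v = -7811 - 154t for integer t.
u ≥ 0: smallest is 963 mod 19 = 13 (at t = -50), with v = -111.

13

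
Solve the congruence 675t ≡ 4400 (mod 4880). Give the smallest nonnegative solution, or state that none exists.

368

gcd(4880, 675):
  4880 = 7×675 + 155
  675 = 4×155 + 55
  155 = 2×55 + 45
  55 = 1×45 + 10
  45 = 4×10 + 5
  10 = 2×5
so gcd(4880, 675) = 5.
5 divides 4400, so solutions exist.
Back-substitute for Bézout coefficients:
  5 = 45 - 4×10
  ... = 675×(-441) + 4880×(61)
So 675×(-441) ≡ 5 (mod 4880); multiply by 880: t ≡ -388080 (mod 976).
Smallest nonnegative: t = -388080 mod 976 = 368.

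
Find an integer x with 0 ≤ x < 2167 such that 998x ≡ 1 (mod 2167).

1470

gcd(2167, 998) = 1.
By Bézout, 998*(-697) + 2167*(321) = 1.
So 998*-697 ≡ 1 (mod 2167), and -697 mod 2167 = 1470.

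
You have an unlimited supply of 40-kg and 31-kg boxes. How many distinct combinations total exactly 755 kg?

1

Need nonnegative integers with 40j + 31k = 755.
gcd(40, 31) = 1, and 40·(7) + 31·(-9) = 1.
So (j₀, k₀) = (5285, -6795); general j = 5285 + 31t, k = -6795 - 40t.
j ≥ 0 ⇒ t ≥ -170; k ≥ 0 ⇒ t ≤ -170. That's 1 value of t.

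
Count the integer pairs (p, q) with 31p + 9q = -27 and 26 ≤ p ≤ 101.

gcd(31, 9):
  31 = 3×9 + 4
  9 = 2×4 + 1
  4 = 4×1
so gcd(31, 9) = 1.
Back-substitute for Bézout coefficients:
  1 = 9 - 2×4
  ... = 31×(-2) + 9×(7)
Scale by -27: particular solution (54, -189); reduce p mod 9: (0, -3).
General solution: p = 0 + 9t, q = -3 - 31t for integer t.
26 ≤ 0 + 9t ≤ 101 gives t ∈ [3, 11], which is 9 values.

9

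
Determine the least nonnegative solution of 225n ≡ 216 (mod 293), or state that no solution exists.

83

gcd(293, 225) = 1.
1 divides 216, so solutions exist.
By Bézout, 225·(56) + 293·(-43) = 1.
So 225·(56) ≡ 1 (mod 293); multiply by 216: n ≡ 12096 (mod 293).
Smallest nonnegative: n = 12096 mod 293 = 83.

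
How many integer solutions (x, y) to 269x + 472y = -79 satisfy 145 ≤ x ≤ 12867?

27

gcd(472, 269) = 1.
By Bézout, 269*(93) + 472*(-53) = 1.
Particular solution: (205, -117).
General solution: x = 205 + 472t, y = -117 - 269t for integer t.
145 ≤ 205 + 472t ≤ 12867 gives t ∈ [0, 26], which is 27 values.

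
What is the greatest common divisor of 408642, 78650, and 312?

gcd(408642, 78650) = 26  (408642 = 5*78650 + 15392, 78650 = 5*15392 + 1690, 15392 = 9*1690 + 182, 1690 = 9*182 + 52, 182 = 3*52 + 26, 52 = 2*26).
gcd(26, 312) = 26.

26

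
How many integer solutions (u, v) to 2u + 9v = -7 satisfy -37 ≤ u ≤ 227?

gcd(9, 2) = 1.
By Bézout, 2*(-4) + 9*(1) = 1.
Particular solution: (1, -1).
General solution: u = 1 + 9t, v = -1 - 2t for integer t.
-37 ≤ 1 + 9t ≤ 227 gives t ∈ [-4, 25], which is 30 values.

30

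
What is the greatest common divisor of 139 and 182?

gcd(182, 139) = 1  (182 = 1*139 + 43, 139 = 3*43 + 10, 43 = 4*10 + 3, 10 = 3*3 + 1, 3 = 3*1).

1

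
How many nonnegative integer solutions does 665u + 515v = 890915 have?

gcd(665, 515):
  665 = 1·515 + 150
  515 = 3·150 + 65
  150 = 2·65 + 20
  65 = 3·20 + 5
  20 = 4·5
so gcd(665, 515) = 5.
Back-substitute for Bézout coefficients:
  5 = 65 - 3·20
  ... = 665·(-24) + 515·(31)
Scale by 178183: one solution is (-4276392, 5523673). Reduce u mod 103: (65, 1646).
General: u = 65 + 103t, v = 1646 - 133t.
u ≥ 0 ⇒ t ≥ 0; v ≥ 0 ⇒ t ≤ 12. So t ∈ [0, 12]: 13 solutions.

13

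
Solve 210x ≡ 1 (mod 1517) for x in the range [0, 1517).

gcd(1517, 210) = 1.
By Bézout, 210·(484) + 1517·(-67) = 1.
So 210·484 ≡ 1 (mod 1517), and 484 mod 1517 = 484.

484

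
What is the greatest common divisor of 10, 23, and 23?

1

gcd(23, 10) = 1  (23 = 2*10 + 3, 10 = 3*3 + 1, 3 = 3*1).
gcd(1, 23) = 1.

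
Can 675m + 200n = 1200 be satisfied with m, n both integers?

gcd(675, 200) = 25  (675 = 3·200 + 75, 200 = 2·75 + 50, 75 = 1·50 + 25, 50 = 2·25).
25 divides 1200, so integer solutions exist.

yes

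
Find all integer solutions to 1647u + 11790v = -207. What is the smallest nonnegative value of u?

909

gcd(11790, 1647):
  11790 = 7*1647 + 261
  1647 = 6*261 + 81
  261 = 3*81 + 18
  81 = 4*18 + 9
  18 = 2*9
so gcd(11790, 1647) = 9.
9 divides -207, so solutions exist.
Back-substitute for Bézout coefficients:
  9 = 81 - 4*18
  ... = 1647*(587) + 11790*(-82)
Scale by -207/9 = -23: (u₀, v₀) = (-13501, 1886).
General solution: u = -13501 + 1310t, v = 1886 - 183t for integer t.
u ≥ 0: smallest is -13501 mod 1310 = 909 (at t = 11), with v = -127.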